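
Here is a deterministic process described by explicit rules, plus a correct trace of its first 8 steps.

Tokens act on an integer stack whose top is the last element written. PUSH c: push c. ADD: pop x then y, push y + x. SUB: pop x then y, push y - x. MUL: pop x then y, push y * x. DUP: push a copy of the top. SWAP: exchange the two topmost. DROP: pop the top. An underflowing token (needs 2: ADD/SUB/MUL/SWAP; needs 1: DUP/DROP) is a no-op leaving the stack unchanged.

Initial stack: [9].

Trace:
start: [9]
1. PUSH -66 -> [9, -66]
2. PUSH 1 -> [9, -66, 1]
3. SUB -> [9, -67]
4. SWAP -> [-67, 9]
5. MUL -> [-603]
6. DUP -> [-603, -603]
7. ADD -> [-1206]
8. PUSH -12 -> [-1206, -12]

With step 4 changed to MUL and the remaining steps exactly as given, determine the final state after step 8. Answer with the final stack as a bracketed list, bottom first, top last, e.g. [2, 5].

(re-executing from step 4 with the substitution; state before step 4: [9, -67])
4. MUL -> [-603]
5. MUL -> [-603]
6. DUP -> [-603, -603]
7. ADD -> [-1206]
8. PUSH -12 -> [-1206, -12]

[-1206, -12]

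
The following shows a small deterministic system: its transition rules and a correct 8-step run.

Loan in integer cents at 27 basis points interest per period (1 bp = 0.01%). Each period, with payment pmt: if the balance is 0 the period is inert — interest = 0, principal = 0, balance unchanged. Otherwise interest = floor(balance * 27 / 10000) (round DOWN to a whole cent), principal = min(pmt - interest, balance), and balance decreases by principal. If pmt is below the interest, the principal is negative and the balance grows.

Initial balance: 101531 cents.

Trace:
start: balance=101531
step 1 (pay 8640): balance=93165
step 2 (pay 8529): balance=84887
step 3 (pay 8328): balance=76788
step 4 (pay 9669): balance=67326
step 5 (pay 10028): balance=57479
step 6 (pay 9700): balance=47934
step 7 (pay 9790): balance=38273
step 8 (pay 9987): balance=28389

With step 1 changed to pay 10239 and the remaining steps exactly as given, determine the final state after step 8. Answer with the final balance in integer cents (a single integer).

(re-executing from step 1 with the substitution; state before step 1: balance=101531)
step 1 (pay 10239): balance=91566
step 2 (pay 8529): balance=83284
step 3 (pay 8328): balance=75180
step 4 (pay 9669): balance=65713
step 5 (pay 10028): balance=55862
step 6 (pay 9700): balance=46312
step 7 (pay 9790): balance=36647
step 8 (pay 9987): balance=26758

26758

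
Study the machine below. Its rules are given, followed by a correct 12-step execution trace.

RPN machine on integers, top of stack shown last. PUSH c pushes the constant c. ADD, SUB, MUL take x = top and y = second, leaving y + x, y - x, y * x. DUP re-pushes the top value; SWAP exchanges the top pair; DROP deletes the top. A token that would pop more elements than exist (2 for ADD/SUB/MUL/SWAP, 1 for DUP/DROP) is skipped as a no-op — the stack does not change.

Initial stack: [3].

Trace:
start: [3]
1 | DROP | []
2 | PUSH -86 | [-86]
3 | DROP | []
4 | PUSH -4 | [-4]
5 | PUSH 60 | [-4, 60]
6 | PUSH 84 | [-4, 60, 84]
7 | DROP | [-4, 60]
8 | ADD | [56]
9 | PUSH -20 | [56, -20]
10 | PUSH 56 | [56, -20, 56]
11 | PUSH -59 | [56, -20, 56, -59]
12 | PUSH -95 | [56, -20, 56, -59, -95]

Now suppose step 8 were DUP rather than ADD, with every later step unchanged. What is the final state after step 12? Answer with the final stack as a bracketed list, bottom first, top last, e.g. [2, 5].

[-4, 60, 60, -20, 56, -59, -95]

(re-executing from step 8 with the substitution; state before step 8: [-4, 60])
8 | DUP | [-4, 60, 60]
9 | PUSH -20 | [-4, 60, 60, -20]
10 | PUSH 56 | [-4, 60, 60, -20, 56]
11 | PUSH -59 | [-4, 60, 60, -20, 56, -59]
12 | PUSH -95 | [-4, 60, 60, -20, 56, -59, -95]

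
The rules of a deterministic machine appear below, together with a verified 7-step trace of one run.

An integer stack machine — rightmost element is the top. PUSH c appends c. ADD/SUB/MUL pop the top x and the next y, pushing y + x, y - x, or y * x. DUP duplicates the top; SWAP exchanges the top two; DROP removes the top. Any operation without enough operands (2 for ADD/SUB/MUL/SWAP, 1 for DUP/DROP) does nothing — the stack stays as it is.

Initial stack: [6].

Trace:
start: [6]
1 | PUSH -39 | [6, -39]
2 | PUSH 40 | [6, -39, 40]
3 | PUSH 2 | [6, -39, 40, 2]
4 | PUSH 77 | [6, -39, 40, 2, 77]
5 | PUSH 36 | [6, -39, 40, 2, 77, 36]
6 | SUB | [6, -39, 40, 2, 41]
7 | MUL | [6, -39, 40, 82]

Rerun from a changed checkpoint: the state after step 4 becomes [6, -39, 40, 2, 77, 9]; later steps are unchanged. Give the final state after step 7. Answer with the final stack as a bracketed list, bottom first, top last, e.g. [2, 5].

state after step 4 := [6, -39, 40, 2, 77, 9]
5 | PUSH 36 | [6, -39, 40, 2, 77, 9, 36]
6 | SUB | [6, -39, 40, 2, 77, -27]
7 | MUL | [6, -39, 40, 2, -2079]

[6, -39, 40, 2, -2079]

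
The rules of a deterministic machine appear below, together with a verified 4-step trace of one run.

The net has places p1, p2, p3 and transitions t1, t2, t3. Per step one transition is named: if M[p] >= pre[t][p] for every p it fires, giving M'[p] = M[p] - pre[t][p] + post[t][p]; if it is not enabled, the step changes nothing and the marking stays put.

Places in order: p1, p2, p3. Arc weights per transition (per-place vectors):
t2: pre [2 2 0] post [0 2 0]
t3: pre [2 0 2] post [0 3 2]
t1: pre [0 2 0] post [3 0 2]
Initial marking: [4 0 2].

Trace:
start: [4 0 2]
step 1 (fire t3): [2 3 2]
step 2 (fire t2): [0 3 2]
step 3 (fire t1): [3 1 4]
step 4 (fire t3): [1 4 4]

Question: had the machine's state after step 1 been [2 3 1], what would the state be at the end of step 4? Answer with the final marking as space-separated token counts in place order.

1 4 3

state after step 1 := [2 3 1]
step 2 (fire t2): [0 3 1]
step 3 (fire t1): [3 1 3]
step 4 (fire t3): [1 4 3]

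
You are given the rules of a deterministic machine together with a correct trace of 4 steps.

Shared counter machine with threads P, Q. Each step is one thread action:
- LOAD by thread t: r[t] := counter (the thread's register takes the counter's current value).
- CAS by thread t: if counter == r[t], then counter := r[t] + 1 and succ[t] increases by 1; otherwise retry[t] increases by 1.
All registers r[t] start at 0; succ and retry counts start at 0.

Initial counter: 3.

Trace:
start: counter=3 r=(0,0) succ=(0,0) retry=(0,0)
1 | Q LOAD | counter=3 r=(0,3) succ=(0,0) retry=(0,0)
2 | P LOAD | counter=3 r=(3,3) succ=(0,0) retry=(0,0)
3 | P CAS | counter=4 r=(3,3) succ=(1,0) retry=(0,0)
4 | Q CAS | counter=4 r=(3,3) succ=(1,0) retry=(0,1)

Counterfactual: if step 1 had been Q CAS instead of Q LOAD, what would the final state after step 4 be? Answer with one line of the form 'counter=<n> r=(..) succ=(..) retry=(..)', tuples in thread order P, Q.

(re-executing from step 1 with the substitution; state before step 1: counter=3 r=(0,0) succ=(0,0) retry=(0,0))
1 | Q CAS | counter=3 r=(0,0) succ=(0,0) retry=(0,1)
2 | P LOAD | counter=3 r=(3,0) succ=(0,0) retry=(0,1)
3 | P CAS | counter=4 r=(3,0) succ=(1,0) retry=(0,1)
4 | Q CAS | counter=4 r=(3,0) succ=(1,0) retry=(0,2)

counter=4 r=(3,0) succ=(1,0) retry=(0,2)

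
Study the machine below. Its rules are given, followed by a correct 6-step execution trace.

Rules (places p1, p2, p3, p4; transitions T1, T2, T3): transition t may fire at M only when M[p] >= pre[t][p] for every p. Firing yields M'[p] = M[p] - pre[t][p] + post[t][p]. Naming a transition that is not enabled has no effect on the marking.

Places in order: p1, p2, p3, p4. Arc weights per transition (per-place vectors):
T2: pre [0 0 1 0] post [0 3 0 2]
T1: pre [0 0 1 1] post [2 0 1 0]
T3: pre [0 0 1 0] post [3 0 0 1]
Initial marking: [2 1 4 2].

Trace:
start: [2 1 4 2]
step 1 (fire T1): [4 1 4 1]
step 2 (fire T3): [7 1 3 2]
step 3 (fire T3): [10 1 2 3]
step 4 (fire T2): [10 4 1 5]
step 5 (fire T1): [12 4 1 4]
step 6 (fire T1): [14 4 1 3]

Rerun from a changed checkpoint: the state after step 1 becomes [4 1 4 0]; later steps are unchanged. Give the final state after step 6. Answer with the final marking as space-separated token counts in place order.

14 4 1 2

state after step 1 := [4 1 4 0]
step 2 (fire T3): [7 1 3 1]
step 3 (fire T3): [10 1 2 2]
step 4 (fire T2): [10 4 1 4]
step 5 (fire T1): [12 4 1 3]
step 6 (fire T1): [14 4 1 2]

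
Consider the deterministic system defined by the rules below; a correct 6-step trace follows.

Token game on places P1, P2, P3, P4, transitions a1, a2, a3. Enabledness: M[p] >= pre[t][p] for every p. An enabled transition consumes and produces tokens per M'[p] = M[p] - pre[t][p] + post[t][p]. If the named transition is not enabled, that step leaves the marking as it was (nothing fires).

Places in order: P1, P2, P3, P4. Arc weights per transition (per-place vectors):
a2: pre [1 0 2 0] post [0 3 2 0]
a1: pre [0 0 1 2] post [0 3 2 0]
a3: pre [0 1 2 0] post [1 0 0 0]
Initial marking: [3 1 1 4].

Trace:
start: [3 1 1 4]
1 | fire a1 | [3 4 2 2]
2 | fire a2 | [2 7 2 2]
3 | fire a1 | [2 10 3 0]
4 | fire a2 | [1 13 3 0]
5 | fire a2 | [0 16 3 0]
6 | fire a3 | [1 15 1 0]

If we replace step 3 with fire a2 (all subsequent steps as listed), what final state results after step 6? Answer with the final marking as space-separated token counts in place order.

(re-executing from step 3 with the substitution; state before step 3: [2 7 2 2])
3 | fire a2 | [1 10 2 2]
4 | fire a2 | [0 13 2 2]
5 | fire a2 | [0 13 2 2]
6 | fire a3 | [1 12 0 2]

1 12 0 2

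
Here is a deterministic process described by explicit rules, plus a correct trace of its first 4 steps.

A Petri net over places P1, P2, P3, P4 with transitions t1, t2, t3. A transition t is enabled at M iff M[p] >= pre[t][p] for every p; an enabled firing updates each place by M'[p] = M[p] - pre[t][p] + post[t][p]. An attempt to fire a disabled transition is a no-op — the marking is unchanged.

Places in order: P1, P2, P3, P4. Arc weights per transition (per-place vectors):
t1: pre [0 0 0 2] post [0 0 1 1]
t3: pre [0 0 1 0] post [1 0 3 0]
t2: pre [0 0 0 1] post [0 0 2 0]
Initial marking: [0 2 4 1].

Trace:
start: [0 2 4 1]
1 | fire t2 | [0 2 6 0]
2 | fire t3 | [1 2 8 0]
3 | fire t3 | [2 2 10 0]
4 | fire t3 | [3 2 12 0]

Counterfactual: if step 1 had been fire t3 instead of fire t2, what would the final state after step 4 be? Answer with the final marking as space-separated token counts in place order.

4 2 12 1

(re-executing from step 1 with the substitution; state before step 1: [0 2 4 1])
1 | fire t3 | [1 2 6 1]
2 | fire t3 | [2 2 8 1]
3 | fire t3 | [3 2 10 1]
4 | fire t3 | [4 2 12 1]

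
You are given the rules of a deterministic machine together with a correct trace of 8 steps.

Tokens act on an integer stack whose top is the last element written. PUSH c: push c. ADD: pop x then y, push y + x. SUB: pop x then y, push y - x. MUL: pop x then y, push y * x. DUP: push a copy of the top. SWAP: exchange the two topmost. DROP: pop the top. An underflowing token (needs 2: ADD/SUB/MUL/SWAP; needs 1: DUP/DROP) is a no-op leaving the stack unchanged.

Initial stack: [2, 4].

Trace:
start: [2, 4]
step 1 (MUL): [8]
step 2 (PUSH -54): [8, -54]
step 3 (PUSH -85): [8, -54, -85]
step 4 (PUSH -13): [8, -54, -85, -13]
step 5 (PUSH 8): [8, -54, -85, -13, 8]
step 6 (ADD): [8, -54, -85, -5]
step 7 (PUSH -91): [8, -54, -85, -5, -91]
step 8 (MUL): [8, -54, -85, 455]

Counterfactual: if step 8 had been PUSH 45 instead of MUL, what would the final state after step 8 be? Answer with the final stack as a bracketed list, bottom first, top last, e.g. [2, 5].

(re-executing from step 8 with the substitution; state before step 8: [8, -54, -85, -5, -91])
step 8 (PUSH 45): [8, -54, -85, -5, -91, 45]

[8, -54, -85, -5, -91, 45]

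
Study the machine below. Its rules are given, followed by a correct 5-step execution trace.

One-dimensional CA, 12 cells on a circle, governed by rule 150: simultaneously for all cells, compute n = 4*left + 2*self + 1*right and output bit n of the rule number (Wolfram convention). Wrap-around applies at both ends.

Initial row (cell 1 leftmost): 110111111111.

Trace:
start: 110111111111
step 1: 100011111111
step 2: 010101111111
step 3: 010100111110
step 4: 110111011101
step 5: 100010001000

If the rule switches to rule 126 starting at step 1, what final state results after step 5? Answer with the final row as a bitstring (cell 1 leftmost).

(re-executing steps 1..5 under rule 126; state before step 1: 110111111111)
step 1: 011100000000
step 2: 110110000000
step 3: 111111000001
step 4: 000001100011
step 5: 100011110111

100011110111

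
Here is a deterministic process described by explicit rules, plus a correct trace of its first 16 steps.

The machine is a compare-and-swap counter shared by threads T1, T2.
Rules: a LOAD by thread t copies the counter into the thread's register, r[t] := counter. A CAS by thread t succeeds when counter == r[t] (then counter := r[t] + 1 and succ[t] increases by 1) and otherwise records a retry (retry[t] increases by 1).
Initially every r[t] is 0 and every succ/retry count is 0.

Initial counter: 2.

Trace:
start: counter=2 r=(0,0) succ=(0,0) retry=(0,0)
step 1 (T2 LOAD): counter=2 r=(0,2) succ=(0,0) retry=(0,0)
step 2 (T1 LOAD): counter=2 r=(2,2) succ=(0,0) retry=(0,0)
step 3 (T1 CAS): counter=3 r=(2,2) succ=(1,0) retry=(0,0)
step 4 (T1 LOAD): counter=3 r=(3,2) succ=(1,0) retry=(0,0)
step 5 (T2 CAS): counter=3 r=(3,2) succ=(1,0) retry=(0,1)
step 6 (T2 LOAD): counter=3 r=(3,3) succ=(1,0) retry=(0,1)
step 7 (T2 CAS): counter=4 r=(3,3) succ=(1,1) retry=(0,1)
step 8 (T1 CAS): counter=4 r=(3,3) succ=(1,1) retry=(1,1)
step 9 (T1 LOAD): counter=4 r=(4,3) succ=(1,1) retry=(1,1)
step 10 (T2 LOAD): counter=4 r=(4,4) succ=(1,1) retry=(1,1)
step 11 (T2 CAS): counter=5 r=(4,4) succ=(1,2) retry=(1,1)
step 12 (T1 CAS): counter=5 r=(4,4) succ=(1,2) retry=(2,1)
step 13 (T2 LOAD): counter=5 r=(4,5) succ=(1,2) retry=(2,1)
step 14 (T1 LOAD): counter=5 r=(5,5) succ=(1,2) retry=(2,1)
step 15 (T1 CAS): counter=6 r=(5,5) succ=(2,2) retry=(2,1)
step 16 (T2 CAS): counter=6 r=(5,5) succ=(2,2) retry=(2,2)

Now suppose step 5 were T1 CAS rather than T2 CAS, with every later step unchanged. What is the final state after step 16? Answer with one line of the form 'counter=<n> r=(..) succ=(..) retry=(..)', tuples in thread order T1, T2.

(re-executing from step 5 with the substitution; state before step 5: counter=3 r=(3,2) succ=(1,0) retry=(0,0))
step 5 (T1 CAS): counter=4 r=(3,2) succ=(2,0) retry=(0,0)
step 6 (T2 LOAD): counter=4 r=(3,4) succ=(2,0) retry=(0,0)
step 7 (T2 CAS): counter=5 r=(3,4) succ=(2,1) retry=(0,0)
step 8 (T1 CAS): counter=5 r=(3,4) succ=(2,1) retry=(1,0)
step 9 (T1 LOAD): counter=5 r=(5,4) succ=(2,1) retry=(1,0)
step 10 (T2 LOAD): counter=5 r=(5,5) succ=(2,1) retry=(1,0)
step 11 (T2 CAS): counter=6 r=(5,5) succ=(2,2) retry=(1,0)
step 12 (T1 CAS): counter=6 r=(5,5) succ=(2,2) retry=(2,0)
step 13 (T2 LOAD): counter=6 r=(5,6) succ=(2,2) retry=(2,0)
step 14 (T1 LOAD): counter=6 r=(6,6) succ=(2,2) retry=(2,0)
step 15 (T1 CAS): counter=7 r=(6,6) succ=(3,2) retry=(2,0)
step 16 (T2 CAS): counter=7 r=(6,6) succ=(3,2) retry=(2,1)

counter=7 r=(6,6) succ=(3,2) retry=(2,1)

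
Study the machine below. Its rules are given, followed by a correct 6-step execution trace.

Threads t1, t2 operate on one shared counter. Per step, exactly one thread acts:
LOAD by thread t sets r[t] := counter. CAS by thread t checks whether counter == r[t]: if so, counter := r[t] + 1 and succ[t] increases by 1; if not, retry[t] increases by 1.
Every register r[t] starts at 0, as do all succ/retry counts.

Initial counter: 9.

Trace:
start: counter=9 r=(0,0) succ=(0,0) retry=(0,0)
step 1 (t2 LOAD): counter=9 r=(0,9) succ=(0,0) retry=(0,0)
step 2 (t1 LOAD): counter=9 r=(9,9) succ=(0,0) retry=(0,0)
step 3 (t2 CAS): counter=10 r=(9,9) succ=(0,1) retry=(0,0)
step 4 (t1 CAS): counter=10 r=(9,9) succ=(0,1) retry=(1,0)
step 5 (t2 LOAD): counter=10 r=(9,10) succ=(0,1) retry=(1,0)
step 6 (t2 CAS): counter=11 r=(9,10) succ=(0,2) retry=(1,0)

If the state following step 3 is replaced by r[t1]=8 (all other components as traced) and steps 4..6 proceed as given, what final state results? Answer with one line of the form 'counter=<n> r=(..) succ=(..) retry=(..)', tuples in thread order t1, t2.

state after step 3 := counter=10 r=(8,9) succ=(0,1) retry=(0,0)
step 4 (t1 CAS): counter=10 r=(8,9) succ=(0,1) retry=(1,0)
step 5 (t2 LOAD): counter=10 r=(8,10) succ=(0,1) retry=(1,0)
step 6 (t2 CAS): counter=11 r=(8,10) succ=(0,2) retry=(1,0)

counter=11 r=(8,10) succ=(0,2) retry=(1,0)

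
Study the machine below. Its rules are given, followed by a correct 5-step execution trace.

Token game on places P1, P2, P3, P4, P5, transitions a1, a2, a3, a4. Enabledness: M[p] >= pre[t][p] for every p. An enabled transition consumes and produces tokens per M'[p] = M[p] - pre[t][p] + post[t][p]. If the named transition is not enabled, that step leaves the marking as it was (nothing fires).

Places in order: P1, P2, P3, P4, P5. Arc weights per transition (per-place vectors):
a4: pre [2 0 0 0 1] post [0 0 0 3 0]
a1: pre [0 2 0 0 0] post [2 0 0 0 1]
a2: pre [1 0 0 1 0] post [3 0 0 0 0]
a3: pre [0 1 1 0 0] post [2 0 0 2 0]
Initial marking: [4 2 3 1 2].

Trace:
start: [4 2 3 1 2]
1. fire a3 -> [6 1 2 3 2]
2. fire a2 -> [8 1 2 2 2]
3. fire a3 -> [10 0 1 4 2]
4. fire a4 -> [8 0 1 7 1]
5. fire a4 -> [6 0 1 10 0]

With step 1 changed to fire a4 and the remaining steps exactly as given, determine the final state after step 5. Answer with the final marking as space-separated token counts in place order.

(re-executing from step 1 with the substitution; state before step 1: [4 2 3 1 2])
1. fire a4 -> [2 2 3 4 1]
2. fire a2 -> [4 2 3 3 1]
3. fire a3 -> [6 1 2 5 1]
4. fire a4 -> [4 1 2 8 0]
5. fire a4 -> [4 1 2 8 0]

4 1 2 8 0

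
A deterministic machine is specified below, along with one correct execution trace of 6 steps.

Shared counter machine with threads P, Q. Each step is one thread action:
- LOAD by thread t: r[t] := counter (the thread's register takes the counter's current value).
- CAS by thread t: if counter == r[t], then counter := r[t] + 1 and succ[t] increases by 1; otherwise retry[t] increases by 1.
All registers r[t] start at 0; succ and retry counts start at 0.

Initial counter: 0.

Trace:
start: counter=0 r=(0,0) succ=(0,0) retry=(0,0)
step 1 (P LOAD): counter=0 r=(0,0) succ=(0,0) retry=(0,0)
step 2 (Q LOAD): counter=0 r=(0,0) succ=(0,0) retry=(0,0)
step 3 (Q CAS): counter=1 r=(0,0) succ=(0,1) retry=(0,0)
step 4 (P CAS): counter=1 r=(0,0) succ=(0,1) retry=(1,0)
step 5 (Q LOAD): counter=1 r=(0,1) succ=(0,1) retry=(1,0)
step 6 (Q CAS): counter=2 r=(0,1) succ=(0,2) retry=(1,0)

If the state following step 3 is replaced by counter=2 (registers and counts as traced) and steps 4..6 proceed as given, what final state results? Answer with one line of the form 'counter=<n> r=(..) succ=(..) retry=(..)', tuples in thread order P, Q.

counter=3 r=(0,2) succ=(0,2) retry=(1,0)

state after step 3 := counter=2 r=(0,0) succ=(0,1) retry=(0,0)
step 4 (P CAS): counter=2 r=(0,0) succ=(0,1) retry=(1,0)
step 5 (Q LOAD): counter=2 r=(0,2) succ=(0,1) retry=(1,0)
step 6 (Q CAS): counter=3 r=(0,2) succ=(0,2) retry=(1,0)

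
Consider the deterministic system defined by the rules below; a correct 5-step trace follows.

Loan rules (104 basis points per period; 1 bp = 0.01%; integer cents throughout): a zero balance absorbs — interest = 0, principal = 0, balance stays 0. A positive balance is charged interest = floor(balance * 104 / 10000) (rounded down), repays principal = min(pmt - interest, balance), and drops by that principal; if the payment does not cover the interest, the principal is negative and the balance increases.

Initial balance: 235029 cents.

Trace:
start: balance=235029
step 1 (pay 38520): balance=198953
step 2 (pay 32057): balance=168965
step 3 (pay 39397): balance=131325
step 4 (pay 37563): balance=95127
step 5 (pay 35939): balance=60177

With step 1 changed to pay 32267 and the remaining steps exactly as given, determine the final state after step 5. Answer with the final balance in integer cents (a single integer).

(re-executing from step 1 with the substitution; state before step 1: balance=235029)
step 1 (pay 32267): balance=205206
step 2 (pay 32057): balance=175283
step 3 (pay 39397): balance=137708
step 4 (pay 37563): balance=101577
step 5 (pay 35939): balance=66694

66694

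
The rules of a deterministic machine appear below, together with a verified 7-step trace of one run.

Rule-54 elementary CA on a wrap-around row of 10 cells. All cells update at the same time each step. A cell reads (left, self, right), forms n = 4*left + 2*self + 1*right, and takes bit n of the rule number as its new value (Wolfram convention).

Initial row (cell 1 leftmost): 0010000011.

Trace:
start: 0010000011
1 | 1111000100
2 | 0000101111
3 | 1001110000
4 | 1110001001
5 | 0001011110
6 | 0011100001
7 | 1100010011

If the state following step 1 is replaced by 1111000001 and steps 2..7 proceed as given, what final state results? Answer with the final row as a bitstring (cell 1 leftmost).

0001110111

state after step 1 := 1111000001
2 | 0000100010
3 | 0001110111
4 | 1010001000
5 | 1111011101
6 | 0000100010
7 | 0001110111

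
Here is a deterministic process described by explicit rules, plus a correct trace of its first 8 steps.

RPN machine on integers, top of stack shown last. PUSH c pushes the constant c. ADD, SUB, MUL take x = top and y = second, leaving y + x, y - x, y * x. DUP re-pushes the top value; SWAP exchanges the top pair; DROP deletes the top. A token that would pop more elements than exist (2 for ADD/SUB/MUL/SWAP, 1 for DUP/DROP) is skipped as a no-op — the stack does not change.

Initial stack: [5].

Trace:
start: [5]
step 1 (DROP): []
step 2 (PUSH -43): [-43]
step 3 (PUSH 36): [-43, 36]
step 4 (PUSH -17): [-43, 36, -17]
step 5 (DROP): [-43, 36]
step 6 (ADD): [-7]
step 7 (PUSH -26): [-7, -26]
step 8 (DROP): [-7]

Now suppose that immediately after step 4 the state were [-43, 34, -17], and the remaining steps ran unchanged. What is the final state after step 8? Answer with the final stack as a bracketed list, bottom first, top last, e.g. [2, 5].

[-9]

state after step 4 := [-43, 34, -17]
step 5 (DROP): [-43, 34]
step 6 (ADD): [-9]
step 7 (PUSH -26): [-9, -26]
step 8 (DROP): [-9]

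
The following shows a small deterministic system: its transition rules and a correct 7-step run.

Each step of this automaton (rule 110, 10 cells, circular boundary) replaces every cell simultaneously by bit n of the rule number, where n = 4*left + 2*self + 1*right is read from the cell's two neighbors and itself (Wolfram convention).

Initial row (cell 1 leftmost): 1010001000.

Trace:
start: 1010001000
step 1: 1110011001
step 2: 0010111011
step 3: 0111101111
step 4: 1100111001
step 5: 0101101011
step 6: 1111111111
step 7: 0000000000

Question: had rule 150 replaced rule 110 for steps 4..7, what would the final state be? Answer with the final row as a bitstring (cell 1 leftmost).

(re-executing steps 4..7 under rule 150; state before step 4: 0111101111)
step 4: 0011000110
step 5: 0100101001
step 6: 0111101111
step 7: 0011000110

0011000110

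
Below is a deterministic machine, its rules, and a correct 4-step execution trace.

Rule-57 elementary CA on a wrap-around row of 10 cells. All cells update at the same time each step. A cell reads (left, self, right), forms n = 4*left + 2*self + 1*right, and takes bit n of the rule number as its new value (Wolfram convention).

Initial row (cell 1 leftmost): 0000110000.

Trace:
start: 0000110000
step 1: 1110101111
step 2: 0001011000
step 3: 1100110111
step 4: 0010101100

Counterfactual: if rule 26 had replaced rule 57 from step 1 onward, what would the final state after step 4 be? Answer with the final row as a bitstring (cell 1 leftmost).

(re-executing steps 1..4 under rule 26; state before step 1: 0000110000)
step 1: 0001101000
step 2: 0011000100
step 3: 0110101010
step 4: 1100000001

1100000001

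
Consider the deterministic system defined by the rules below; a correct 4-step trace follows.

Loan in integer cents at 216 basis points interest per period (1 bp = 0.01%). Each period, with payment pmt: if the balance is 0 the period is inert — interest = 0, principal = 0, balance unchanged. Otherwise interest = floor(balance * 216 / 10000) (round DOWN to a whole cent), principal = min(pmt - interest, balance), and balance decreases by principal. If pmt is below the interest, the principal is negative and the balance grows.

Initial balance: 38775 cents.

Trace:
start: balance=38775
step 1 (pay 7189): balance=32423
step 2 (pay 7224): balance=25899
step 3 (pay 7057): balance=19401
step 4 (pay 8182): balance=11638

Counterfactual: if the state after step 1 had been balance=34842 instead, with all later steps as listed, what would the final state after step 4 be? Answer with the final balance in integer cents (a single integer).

14216

state after step 1 := balance=34842
step 2 (pay 7224): balance=28370
step 3 (pay 7057): balance=21925
step 4 (pay 8182): balance=14216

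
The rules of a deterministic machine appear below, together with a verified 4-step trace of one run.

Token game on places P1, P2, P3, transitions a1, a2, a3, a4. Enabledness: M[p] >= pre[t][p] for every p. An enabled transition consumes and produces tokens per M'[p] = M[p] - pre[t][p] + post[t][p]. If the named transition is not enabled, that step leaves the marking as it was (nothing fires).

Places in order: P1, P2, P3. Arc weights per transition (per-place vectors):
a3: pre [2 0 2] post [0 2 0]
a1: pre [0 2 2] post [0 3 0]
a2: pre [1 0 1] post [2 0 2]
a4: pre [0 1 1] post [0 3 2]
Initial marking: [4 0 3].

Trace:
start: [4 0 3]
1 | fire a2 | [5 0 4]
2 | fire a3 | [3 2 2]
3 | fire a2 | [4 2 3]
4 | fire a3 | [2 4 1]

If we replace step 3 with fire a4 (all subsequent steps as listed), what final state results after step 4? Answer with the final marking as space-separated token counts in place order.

(re-executing from step 3 with the substitution; state before step 3: [3 2 2])
3 | fire a4 | [3 4 3]
4 | fire a3 | [1 6 1]

1 6 1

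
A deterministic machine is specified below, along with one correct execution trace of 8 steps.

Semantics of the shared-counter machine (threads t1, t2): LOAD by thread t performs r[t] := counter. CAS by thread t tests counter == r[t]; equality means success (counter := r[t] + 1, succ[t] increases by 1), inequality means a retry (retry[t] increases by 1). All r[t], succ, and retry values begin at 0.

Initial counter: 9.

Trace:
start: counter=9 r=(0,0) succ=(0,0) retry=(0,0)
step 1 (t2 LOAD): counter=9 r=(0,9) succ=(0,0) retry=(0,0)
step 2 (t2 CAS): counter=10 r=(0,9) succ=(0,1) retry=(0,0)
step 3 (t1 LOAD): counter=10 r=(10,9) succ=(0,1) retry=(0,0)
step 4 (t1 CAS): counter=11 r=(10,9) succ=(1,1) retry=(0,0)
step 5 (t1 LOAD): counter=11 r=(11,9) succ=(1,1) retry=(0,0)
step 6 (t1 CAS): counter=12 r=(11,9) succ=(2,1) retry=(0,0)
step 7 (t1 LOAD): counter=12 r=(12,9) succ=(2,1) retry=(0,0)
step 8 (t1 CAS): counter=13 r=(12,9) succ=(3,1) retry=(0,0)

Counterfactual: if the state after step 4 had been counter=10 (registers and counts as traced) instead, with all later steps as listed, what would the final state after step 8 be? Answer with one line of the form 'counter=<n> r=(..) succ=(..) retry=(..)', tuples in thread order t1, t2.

state after step 4 := counter=10 r=(10,9) succ=(1,1) retry=(0,0)
step 5 (t1 LOAD): counter=10 r=(10,9) succ=(1,1) retry=(0,0)
step 6 (t1 CAS): counter=11 r=(10,9) succ=(2,1) retry=(0,0)
step 7 (t1 LOAD): counter=11 r=(11,9) succ=(2,1) retry=(0,0)
step 8 (t1 CAS): counter=12 r=(11,9) succ=(3,1) retry=(0,0)

counter=12 r=(11,9) succ=(3,1) retry=(0,0)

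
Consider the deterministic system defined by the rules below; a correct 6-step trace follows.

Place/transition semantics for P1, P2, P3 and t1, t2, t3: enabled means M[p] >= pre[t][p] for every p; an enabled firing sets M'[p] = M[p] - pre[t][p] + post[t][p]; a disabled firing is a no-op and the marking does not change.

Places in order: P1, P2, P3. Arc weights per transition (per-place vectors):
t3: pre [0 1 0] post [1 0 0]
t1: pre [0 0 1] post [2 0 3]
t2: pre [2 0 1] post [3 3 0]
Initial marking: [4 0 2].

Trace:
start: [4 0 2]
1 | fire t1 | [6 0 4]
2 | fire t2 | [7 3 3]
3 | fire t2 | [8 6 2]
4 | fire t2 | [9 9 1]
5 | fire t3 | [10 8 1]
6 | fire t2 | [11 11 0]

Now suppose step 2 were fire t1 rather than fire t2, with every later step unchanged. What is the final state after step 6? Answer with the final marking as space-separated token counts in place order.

(re-executing from step 2 with the substitution; state before step 2: [6 0 4])
2 | fire t1 | [8 0 6]
3 | fire t2 | [9 3 5]
4 | fire t2 | [10 6 4]
5 | fire t3 | [11 5 4]
6 | fire t2 | [12 8 3]

12 8 3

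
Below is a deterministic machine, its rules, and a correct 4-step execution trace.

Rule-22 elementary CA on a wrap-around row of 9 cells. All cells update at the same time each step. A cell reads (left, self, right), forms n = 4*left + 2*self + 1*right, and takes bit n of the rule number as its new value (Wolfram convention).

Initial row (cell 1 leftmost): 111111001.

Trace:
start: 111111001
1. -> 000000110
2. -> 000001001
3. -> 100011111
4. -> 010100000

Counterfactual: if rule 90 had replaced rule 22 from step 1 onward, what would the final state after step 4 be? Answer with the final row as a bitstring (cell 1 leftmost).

010100000

(re-executing steps 1..4 under rule 90; state before step 1: 111111001)
1. -> 000001111
2. -> 100011001
3. -> 110111111
4. -> 010100000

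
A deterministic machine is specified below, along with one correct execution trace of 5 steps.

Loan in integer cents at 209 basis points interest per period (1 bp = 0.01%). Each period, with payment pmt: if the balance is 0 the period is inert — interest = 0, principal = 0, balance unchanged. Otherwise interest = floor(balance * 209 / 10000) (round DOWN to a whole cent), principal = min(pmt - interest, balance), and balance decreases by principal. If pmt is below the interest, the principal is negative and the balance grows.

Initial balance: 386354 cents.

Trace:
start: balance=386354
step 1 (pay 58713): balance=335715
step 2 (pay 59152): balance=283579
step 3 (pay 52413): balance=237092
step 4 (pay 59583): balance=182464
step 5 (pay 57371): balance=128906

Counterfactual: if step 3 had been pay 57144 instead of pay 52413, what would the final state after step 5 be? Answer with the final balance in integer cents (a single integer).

123975

(re-executing from step 3 with the substitution; state before step 3: balance=283579)
step 3 (pay 57144): balance=232361
step 4 (pay 59583): balance=177634
step 5 (pay 57371): balance=123975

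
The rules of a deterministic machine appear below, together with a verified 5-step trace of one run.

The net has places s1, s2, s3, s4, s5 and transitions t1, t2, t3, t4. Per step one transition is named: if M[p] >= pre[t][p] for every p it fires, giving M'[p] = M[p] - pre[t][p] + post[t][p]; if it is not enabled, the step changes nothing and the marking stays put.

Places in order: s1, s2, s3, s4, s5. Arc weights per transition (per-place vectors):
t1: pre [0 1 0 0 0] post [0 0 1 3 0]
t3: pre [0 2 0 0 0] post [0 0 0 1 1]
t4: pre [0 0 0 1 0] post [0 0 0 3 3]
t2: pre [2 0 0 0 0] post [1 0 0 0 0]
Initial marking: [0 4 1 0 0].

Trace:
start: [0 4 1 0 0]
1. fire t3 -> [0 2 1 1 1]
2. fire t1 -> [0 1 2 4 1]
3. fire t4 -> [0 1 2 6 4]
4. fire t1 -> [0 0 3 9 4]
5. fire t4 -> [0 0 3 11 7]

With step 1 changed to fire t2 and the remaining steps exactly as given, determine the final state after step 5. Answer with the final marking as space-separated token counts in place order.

0 2 3 10 6

(re-executing from step 1 with the substitution; state before step 1: [0 4 1 0 0])
1. fire t2 -> [0 4 1 0 0]
2. fire t1 -> [0 3 2 3 0]
3. fire t4 -> [0 3 2 5 3]
4. fire t1 -> [0 2 3 8 3]
5. fire t4 -> [0 2 3 10 6]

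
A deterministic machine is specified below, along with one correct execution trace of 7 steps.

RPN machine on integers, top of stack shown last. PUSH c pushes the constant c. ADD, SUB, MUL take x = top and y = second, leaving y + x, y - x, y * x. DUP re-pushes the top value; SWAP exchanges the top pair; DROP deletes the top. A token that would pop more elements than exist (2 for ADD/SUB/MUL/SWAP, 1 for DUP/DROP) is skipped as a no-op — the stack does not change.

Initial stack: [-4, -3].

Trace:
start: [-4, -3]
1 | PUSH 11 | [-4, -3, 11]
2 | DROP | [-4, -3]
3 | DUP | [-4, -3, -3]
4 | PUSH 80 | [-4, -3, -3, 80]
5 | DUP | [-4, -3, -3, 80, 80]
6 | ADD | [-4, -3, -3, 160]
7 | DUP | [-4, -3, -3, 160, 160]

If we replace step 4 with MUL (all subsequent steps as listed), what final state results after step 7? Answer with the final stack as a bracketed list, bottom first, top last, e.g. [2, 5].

(re-executing from step 4 with the substitution; state before step 4: [-4, -3, -3])
4 | MUL | [-4, 9]
5 | DUP | [-4, 9, 9]
6 | ADD | [-4, 18]
7 | DUP | [-4, 18, 18]

[-4, 18, 18]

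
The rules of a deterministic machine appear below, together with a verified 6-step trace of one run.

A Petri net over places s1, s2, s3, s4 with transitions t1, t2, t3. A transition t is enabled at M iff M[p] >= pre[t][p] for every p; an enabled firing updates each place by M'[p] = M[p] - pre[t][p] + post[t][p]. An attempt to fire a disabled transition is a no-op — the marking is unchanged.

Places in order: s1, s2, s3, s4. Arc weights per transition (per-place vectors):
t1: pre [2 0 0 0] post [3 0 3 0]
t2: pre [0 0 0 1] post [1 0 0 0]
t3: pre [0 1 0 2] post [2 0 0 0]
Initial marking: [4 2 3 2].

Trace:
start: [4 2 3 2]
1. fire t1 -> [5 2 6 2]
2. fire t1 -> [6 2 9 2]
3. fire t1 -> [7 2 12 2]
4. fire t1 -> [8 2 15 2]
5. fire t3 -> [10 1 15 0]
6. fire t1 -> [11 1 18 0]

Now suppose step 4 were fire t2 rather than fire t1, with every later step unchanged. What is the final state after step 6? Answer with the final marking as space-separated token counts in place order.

9 2 15 1

(re-executing from step 4 with the substitution; state before step 4: [7 2 12 2])
4. fire t2 -> [8 2 12 1]
5. fire t3 -> [8 2 12 1]
6. fire t1 -> [9 2 15 1]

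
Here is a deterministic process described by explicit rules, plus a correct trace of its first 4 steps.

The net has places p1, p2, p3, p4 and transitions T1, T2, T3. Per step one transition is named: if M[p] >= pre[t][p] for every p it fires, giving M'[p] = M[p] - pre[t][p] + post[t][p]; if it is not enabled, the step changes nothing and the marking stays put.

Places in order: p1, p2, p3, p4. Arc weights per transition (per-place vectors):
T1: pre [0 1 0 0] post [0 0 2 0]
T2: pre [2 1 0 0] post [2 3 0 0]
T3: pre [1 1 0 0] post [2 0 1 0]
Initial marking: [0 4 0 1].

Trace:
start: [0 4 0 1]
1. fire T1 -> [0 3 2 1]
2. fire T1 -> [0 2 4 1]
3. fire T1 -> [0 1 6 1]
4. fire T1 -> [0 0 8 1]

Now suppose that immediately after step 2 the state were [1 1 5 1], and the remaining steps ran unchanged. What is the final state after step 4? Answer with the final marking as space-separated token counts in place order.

state after step 2 := [1 1 5 1]
3. fire T1 -> [1 0 7 1]
4. fire T1 -> [1 0 7 1]

1 0 7 1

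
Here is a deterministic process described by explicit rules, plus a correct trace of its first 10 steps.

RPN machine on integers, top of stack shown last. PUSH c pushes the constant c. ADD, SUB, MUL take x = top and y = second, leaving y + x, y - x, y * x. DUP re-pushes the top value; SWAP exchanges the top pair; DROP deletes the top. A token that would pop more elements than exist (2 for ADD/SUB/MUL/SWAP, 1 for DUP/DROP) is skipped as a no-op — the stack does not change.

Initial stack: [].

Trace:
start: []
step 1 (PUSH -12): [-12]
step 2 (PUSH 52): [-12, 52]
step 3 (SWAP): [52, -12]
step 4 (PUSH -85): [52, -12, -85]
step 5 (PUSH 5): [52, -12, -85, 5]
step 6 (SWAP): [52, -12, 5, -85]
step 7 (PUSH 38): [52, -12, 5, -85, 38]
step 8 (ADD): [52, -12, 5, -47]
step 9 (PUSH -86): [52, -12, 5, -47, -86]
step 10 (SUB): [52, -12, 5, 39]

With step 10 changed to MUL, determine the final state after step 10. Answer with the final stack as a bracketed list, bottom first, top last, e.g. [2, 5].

(re-executing from step 10 with the substitution; state before step 10: [52, -12, 5, -47, -86])
step 10 (MUL): [52, -12, 5, 4042]

[52, -12, 5, 4042]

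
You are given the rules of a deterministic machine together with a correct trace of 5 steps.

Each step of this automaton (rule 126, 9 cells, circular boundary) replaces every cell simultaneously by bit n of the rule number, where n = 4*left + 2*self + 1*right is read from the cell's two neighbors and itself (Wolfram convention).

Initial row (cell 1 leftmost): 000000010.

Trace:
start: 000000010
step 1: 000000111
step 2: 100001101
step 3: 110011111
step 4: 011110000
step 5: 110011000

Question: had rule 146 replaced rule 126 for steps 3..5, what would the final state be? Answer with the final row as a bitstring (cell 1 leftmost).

000000101

(re-executing steps 3..5 under rule 146; state before step 3: 100001101)
step 3: 010010000
step 4: 101101000
step 5: 000000101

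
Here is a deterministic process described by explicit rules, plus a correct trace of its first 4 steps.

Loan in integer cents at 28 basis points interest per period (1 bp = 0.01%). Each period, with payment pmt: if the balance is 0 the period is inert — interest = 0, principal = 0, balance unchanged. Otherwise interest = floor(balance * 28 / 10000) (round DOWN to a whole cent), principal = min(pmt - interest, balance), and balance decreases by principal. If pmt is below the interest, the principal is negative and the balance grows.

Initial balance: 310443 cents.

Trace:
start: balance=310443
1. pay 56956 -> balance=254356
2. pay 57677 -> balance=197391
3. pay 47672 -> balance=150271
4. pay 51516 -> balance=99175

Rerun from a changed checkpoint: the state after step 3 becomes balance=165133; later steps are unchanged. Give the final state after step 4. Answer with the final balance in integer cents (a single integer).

114079

state after step 3 := balance=165133
4. pay 51516 -> balance=114079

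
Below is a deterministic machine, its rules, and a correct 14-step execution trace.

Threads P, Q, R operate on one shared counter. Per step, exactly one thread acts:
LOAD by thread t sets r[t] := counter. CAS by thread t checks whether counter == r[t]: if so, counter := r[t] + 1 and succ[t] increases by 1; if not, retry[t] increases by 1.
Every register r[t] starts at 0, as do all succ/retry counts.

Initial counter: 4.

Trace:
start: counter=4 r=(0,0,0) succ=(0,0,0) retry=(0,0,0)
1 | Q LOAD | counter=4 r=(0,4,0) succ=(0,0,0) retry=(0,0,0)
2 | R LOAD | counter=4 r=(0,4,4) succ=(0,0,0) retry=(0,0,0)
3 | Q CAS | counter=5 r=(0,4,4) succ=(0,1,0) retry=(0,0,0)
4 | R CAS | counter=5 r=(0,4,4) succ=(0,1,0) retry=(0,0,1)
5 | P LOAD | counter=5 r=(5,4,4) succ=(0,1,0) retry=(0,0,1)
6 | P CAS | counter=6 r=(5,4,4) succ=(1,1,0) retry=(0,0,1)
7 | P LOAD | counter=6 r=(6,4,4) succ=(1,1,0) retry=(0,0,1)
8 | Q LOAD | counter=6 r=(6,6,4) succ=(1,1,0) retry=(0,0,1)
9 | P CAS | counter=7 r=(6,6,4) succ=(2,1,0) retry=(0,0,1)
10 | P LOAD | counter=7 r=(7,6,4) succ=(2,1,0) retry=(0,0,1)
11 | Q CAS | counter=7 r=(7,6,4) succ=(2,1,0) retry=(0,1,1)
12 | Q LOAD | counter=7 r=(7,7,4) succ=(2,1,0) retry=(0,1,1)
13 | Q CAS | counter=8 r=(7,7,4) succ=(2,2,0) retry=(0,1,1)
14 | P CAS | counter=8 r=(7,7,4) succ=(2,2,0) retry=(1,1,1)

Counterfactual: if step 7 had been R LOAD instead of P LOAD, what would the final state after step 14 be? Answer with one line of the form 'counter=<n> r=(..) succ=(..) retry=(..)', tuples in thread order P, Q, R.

(re-executing from step 7 with the substitution; state before step 7: counter=6 r=(5,4,4) succ=(1,1,0) retry=(0,0,1))
7 | R LOAD | counter=6 r=(5,4,6) succ=(1,1,0) retry=(0,0,1)
8 | Q LOAD | counter=6 r=(5,6,6) succ=(1,1,0) retry=(0,0,1)
9 | P CAS | counter=6 r=(5,6,6) succ=(1,1,0) retry=(1,0,1)
10 | P LOAD | counter=6 r=(6,6,6) succ=(1,1,0) retry=(1,0,1)
11 | Q CAS | counter=7 r=(6,6,6) succ=(1,2,0) retry=(1,0,1)
12 | Q LOAD | counter=7 r=(6,7,6) succ=(1,2,0) retry=(1,0,1)
13 | Q CAS | counter=8 r=(6,7,6) succ=(1,3,0) retry=(1,0,1)
14 | P CAS | counter=8 r=(6,7,6) succ=(1,3,0) retry=(2,0,1)

counter=8 r=(6,7,6) succ=(1,3,0) retry=(2,0,1)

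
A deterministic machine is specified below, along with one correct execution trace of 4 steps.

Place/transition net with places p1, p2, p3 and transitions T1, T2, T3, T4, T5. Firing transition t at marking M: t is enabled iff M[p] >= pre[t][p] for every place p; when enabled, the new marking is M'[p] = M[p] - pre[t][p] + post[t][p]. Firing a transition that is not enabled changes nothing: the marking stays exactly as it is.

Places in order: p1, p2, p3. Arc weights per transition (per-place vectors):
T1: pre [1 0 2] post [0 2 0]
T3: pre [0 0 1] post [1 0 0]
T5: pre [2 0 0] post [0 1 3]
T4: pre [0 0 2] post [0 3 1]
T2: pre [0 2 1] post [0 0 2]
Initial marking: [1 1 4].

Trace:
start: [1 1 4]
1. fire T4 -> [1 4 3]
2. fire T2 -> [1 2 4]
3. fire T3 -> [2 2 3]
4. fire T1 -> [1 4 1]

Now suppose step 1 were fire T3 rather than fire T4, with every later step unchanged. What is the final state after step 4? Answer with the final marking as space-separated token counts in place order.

2 3 0

(re-executing from step 1 with the substitution; state before step 1: [1 1 4])
1. fire T3 -> [2 1 3]
2. fire T2 -> [2 1 3]
3. fire T3 -> [3 1 2]
4. fire T1 -> [2 3 0]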